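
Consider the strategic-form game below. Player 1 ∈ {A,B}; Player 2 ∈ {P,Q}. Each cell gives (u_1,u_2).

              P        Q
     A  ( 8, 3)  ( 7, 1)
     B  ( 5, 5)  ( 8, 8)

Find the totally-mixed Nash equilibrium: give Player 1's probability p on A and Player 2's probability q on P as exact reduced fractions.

P1 indiff ⇒ q·8+(1-q)·7 = q·5+(1-q)·8 ⇒ q(3) = (1-q)(1) ⇒ q = 1/4
P2 indiff ⇒ p·3+(1-p)·5 = p·1+(1-p)·8 ⇒ p(2) = (1-p)(3) ⇒ p = 3/5

P1 mixes 3/5 on A; P2 mixes 1/4 on P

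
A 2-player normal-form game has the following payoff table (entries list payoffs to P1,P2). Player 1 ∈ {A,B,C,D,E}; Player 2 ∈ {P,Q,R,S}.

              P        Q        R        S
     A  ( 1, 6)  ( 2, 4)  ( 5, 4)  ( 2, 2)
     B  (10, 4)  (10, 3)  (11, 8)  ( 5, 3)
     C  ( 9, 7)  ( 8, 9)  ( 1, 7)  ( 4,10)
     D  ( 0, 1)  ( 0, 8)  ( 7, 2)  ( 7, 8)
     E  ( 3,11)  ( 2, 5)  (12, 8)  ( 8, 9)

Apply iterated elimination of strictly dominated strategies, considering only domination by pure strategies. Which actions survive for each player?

IESDS → P1:{B,E} P2:{P,R}

P1 drop A (B beats it: P:10>1 Q:10>2 R:11>5 S:5>2)
P1 drop C (B beats it: P:10>9 Q:10>8 R:11>1 S:5>4)
P1 drop D (E beats it: P:3>0 Q:2>0 R:12>7 S:8>7)
P2 drop Q (P beats it: B:4>3 E:11>5)
P2 drop S (P beats it: B:4>3 E:11>9)
P1→{B,E} P2→{P,R}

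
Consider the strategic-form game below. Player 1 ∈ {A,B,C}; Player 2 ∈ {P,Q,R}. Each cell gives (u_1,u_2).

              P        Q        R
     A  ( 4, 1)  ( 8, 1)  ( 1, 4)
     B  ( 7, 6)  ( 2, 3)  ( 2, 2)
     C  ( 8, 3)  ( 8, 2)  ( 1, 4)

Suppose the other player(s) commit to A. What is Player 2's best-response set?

BR_2 = {R}

u_2(P vs A) = 1
u_2(Q vs A) = 1
u_2(R vs A) = 4
max payoff 4 at {R}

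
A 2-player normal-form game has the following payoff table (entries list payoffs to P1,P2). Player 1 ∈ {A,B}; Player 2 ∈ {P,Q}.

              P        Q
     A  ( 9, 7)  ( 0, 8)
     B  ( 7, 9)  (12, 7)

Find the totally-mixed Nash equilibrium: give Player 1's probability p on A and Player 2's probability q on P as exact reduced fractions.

P1 indiff ⇒ q·9+(1-q)·0 = q·7+(1-q)·12 ⇒ q(2) = (1-q)(12) ⇒ q = 6/7
P2 indiff ⇒ p·7+(1-p)·9 = p·8+(1-p)·7 ⇒ p(-1) = (1-p)(-2) ⇒ p = 2/3

P1 mixes 2/3 on A; P2 mixes 6/7 on P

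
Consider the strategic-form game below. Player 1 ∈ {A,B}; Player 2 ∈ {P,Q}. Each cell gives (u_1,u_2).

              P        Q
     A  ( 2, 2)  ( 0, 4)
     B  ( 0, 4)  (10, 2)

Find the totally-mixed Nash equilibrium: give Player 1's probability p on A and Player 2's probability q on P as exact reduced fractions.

P1 indiff ⇒ q·2+(1-q)·0 = q·0+(1-q)·10 ⇒ q(2) = (1-q)(10) ⇒ q = 5/6
P2 indiff ⇒ p·2+(1-p)·4 = p·4+(1-p)·2 ⇒ p(-2) = (1-p)(-2) ⇒ p = 1/2

p=1/2, q=5/6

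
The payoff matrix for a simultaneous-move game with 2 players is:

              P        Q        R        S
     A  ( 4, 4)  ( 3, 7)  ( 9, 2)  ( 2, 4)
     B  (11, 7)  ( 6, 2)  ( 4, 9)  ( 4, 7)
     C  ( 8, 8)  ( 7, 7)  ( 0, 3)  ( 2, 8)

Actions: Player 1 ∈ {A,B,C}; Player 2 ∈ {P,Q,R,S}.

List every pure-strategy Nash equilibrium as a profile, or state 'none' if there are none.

(A,P): not NE [P1→B gives 11>4; P2→Q gives 7>4]
(A,Q): not NE [P1→C gives 7>3]
(A,R): not NE [P2→Q gives 7>2]
(A,S): not NE [P1→B gives 4>2; P2→Q gives 7>4]
(B,P): not NE [P2→R gives 9>7]
(B,Q): not NE [P1→C gives 7>6; P2→R gives 9>2]
(B,R): not NE [P1→A gives 9>4]
(B,S): not NE [P2→R gives 9>7]
(C,P): not NE [P1→B gives 11>8]
(C,Q): not NE [P2→S gives 8>7]
(C,R): not NE [P1→A gives 9>0; P2→S gives 8>3]
(C,S): not NE [P1→B gives 4>2]

No pure NE.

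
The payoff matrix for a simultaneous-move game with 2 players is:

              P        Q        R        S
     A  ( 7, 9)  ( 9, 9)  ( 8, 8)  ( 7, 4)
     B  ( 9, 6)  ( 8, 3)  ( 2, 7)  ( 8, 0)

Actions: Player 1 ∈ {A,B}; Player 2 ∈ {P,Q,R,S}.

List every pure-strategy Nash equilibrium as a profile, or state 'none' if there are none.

(A,P): not NE [P1→B gives 9>7]
(A,Q): NE
(A,R): not NE [P2→Q gives 9>8]
(A,S): not NE [P1→B gives 8>7; P2→Q gives 9>4]
(B,P): not NE [P2→R gives 7>6]
(B,Q): not NE [P1→A gives 9>8; P2→R gives 7>3]
(B,R): not NE [P1→A gives 8>2]
(B,S): not NE [P2→R gives 7>0]

PSNE = {(A,Q)}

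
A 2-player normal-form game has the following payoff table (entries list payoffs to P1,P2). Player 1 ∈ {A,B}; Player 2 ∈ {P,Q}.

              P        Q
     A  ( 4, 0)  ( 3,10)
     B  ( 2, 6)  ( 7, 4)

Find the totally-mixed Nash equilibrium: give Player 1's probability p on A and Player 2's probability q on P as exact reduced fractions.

P1 indiff ⇒ q·4+(1-q)·3 = q·2+(1-q)·7 ⇒ q(2) = (1-q)(4) ⇒ q = 2/3
P2 indiff ⇒ p·0+(1-p)·6 = p·10+(1-p)·4 ⇒ p(-10) = (1-p)(-2) ⇒ p = 1/6

p=1/6, q=2/3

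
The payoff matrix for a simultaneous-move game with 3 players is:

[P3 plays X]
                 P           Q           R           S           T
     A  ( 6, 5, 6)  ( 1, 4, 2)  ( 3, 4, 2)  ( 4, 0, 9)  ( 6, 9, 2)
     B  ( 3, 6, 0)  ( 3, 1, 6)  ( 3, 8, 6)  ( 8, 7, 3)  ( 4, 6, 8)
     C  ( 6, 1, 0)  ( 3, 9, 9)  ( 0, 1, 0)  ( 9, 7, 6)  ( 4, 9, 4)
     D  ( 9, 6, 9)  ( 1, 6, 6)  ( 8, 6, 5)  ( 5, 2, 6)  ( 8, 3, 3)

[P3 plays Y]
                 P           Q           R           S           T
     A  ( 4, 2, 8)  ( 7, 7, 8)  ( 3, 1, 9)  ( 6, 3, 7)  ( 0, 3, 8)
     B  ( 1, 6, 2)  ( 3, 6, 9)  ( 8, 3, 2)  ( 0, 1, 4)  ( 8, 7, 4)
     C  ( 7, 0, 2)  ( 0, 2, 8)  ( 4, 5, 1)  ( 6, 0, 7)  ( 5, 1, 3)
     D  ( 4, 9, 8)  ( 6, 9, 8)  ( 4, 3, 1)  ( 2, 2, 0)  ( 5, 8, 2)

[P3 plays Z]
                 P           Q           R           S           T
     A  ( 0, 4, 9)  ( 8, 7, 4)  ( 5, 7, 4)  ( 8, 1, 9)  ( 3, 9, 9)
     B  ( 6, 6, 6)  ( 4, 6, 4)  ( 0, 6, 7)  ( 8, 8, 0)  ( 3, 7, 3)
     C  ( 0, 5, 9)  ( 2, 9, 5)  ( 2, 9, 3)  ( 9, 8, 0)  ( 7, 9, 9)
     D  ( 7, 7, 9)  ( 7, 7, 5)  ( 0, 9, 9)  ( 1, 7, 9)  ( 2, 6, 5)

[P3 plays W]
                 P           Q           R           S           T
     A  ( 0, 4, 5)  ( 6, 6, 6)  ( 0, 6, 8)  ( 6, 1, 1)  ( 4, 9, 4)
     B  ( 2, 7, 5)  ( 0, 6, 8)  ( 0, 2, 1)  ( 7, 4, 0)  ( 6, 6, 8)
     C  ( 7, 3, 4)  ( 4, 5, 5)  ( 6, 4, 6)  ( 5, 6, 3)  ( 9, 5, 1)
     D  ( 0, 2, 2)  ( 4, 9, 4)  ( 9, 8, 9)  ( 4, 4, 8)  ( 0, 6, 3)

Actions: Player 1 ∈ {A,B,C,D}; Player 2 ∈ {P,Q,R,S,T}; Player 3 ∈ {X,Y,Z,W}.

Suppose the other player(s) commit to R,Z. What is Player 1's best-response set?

P1 best: {A}

u_1(A vs R,Z) = 5
u_1(B vs R,Z) = 0
u_1(C vs R,Z) = 2
u_1(D vs R,Z) = 0
max payoff 5 at {A}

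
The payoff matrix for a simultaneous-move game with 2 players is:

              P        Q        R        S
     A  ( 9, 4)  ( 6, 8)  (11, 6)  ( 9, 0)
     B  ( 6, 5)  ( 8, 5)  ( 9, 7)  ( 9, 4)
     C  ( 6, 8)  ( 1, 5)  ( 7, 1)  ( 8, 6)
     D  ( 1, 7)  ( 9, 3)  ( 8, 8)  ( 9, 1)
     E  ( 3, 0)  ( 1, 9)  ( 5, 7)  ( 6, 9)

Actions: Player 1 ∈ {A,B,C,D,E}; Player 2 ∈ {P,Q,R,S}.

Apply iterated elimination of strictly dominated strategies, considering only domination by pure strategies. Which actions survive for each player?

Remaining: P1:{A,B,D} P2:{Q,R}

P1 drop C (A beats it: P:9>6 Q:6>1 R:11>7 S:9>8)
P1 drop E (A beats it: P:9>3 Q:6>1 R:11>5 S:9>6)
P2 drop P (R beats it: A:6>4 B:7>5 D:8>7)
P2 drop S (Q beats it: A:8>0 B:5>4 D:3>1)
P1→{A,B,D} P2→{Q,R}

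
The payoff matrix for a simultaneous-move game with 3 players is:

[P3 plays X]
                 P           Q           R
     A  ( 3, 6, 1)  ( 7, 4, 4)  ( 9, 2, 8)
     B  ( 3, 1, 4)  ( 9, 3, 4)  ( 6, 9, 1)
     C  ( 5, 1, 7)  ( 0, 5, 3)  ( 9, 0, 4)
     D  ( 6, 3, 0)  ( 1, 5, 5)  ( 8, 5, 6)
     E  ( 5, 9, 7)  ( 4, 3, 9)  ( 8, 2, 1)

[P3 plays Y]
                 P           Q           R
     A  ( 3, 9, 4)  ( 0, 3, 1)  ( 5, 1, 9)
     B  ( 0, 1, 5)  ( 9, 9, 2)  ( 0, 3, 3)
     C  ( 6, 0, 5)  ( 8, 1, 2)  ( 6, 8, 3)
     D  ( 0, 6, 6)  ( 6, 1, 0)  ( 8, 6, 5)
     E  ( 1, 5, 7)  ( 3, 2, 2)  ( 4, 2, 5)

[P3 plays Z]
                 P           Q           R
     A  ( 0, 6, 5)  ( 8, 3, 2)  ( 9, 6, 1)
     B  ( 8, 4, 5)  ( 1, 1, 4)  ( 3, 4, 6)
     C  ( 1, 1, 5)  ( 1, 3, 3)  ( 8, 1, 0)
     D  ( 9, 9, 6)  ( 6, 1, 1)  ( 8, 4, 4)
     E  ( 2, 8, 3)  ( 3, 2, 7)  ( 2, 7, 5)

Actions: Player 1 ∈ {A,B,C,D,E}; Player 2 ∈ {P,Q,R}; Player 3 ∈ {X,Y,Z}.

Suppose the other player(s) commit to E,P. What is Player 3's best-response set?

BR_3 = {X,Y}

u_3(X vs E,P) = 7
u_3(Y vs E,P) = 7
u_3(Z vs E,P) = 3
max payoff 7 at {X,Y}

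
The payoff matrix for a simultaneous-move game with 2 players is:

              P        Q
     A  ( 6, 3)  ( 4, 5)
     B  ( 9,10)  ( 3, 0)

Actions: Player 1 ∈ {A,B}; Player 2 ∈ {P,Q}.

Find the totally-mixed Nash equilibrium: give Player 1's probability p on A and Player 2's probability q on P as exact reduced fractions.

P1 mixes 5/6 on A; P2 mixes 1/4 on P

P1 indiff ⇒ q·6+(1-q)·4 = q·9+(1-q)·3 ⇒ q(-3) = (1-q)(-1) ⇒ q = 1/4
P2 indiff ⇒ p·3+(1-p)·10 = p·5+(1-p)·0 ⇒ p(-2) = (1-p)(-10) ⇒ p = 5/6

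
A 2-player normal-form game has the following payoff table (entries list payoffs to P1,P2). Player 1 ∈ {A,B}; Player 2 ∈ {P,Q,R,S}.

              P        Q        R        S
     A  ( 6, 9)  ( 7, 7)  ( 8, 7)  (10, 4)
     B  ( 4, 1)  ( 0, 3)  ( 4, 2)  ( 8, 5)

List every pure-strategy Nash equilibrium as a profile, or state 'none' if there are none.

(A,P): NE
(A,Q): not NE [P2→P gives 9>7]
(A,R): not NE [P2→P gives 9>7]
(A,S): not NE [P2→P gives 9>4]
(B,P): not NE [P1→A gives 6>4; P2→S gives 5>1]
(B,Q): not NE [P1→A gives 7>0; P2→S gives 5>3]
(B,R): not NE [P1→A gives 8>4; P2→S gives 5>2]
(B,S): not NE [P1→A gives 10>8]

NE set: (A,P)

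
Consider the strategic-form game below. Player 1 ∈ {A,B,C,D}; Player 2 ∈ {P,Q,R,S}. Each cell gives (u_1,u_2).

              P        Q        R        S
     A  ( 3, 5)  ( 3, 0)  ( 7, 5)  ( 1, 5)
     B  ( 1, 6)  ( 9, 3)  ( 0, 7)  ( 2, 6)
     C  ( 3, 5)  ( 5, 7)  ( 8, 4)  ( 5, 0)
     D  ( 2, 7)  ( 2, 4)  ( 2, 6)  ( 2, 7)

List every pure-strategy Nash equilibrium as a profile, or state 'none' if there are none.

(A,P): NE
(A,Q): not NE [P1→B gives 9>3; P2→S gives 5>0]
(A,R): not NE [P1→C gives 8>7]
(A,S): not NE [P1→C gives 5>1]
(B,P): not NE [P1→C gives 3>1; P2→R gives 7>6]
(B,Q): not NE [P2→R gives 7>3]
(B,R): not NE [P1→C gives 8>0]
(B,S): not NE [P1→C gives 5>2; P2→R gives 7>6]
(C,P): not NE [P2→Q gives 7>5]
(C,Q): not NE [P1→B gives 9>5]
(C,R): not NE [P2→Q gives 7>4]
(C,S): not NE [P2→Q gives 7>0]
(D,P): not NE [P1→C gives 3>2]
(D,Q): not NE [P1→B gives 9>2; P2→S gives 7>4]
(D,R): not NE [P1→C gives 8>2; P2→S gives 7>6]
(D,S): not NE [P1→C gives 5>2]

NE set: (A,P)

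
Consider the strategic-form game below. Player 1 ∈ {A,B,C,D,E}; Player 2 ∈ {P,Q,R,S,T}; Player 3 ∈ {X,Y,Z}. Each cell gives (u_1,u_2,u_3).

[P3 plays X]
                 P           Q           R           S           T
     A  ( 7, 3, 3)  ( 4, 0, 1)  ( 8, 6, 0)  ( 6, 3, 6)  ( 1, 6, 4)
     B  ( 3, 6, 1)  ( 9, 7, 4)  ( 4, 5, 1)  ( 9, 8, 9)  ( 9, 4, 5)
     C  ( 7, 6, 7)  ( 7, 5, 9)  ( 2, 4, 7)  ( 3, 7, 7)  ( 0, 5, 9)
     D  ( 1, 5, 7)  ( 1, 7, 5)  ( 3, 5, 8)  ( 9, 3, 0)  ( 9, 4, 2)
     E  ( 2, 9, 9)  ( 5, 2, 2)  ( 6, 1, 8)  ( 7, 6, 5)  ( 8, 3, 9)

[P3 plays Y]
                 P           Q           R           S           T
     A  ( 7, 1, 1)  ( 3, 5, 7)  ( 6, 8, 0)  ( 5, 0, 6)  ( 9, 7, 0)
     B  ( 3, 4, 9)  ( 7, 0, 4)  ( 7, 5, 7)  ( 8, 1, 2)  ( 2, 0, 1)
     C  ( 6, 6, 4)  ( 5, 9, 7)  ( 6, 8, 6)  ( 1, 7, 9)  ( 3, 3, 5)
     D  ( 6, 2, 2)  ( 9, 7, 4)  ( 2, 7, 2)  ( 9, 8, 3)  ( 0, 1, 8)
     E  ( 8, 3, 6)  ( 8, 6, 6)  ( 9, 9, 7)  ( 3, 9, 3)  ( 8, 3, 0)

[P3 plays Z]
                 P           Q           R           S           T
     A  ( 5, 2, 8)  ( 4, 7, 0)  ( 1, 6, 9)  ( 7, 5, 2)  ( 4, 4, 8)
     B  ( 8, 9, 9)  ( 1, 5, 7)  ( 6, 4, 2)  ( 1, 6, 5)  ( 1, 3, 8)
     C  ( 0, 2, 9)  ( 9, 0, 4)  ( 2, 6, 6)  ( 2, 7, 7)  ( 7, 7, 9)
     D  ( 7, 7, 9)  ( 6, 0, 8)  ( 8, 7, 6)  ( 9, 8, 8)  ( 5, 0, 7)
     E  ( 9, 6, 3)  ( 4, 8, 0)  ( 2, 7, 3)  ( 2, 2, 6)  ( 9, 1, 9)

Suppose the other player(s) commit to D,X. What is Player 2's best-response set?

u_2(P vs D,X) = 5
u_2(Q vs D,X) = 7
u_2(R vs D,X) = 5
u_2(S vs D,X) = 3
u_2(T vs D,X) = 4
max payoff 7 at {Q}

BR_2 = {Q}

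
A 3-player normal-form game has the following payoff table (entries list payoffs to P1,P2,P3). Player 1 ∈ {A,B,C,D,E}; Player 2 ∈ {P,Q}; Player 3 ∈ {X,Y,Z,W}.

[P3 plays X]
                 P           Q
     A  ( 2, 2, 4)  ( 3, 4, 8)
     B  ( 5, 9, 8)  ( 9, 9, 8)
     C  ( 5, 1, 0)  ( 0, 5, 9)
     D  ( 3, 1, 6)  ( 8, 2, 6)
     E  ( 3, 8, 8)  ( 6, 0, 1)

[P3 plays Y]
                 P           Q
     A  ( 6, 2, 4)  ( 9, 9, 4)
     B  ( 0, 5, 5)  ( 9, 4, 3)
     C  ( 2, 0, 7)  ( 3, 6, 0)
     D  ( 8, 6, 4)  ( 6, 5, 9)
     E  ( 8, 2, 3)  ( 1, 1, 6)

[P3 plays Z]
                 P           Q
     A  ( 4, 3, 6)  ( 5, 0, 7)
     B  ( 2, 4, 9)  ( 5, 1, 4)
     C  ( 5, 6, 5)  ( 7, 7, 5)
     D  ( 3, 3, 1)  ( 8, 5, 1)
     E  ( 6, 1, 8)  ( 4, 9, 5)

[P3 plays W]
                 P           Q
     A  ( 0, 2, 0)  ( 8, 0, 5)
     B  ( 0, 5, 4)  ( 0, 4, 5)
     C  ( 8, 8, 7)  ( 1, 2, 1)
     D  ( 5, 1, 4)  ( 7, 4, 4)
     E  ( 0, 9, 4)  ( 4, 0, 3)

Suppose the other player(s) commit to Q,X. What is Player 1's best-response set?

u_1(A vs Q,X) = 3
u_1(B vs Q,X) = 9
u_1(C vs Q,X) = 0
u_1(D vs Q,X) = 8
u_1(E vs Q,X) = 6
max payoff 9 at {B}

P1 best: {B}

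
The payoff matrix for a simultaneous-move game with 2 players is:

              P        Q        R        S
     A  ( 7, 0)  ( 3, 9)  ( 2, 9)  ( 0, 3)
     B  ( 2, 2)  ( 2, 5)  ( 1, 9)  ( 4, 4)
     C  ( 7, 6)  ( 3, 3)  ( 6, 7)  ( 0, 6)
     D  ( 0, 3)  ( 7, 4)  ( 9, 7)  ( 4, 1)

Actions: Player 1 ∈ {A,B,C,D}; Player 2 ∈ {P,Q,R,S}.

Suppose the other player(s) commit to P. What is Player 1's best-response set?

u_1(A vs P) = 7
u_1(B vs P) = 2
u_1(C vs P) = 7
u_1(D vs P) = 0
max payoff 7 at {A,C}

P1 best: {A,C}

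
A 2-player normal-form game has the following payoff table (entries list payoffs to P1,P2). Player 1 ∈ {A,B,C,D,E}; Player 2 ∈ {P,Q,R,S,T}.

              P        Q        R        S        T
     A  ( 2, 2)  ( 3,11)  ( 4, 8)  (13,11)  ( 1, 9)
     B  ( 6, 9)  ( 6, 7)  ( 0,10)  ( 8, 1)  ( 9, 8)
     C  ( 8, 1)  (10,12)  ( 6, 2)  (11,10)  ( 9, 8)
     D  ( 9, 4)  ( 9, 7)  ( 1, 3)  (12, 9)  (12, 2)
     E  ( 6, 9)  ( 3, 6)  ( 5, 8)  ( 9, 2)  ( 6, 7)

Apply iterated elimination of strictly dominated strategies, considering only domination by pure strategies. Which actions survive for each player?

P1 drop B (D beats it: P:9>6 Q:9>6 R:1>0 S:12>8 T:12>9)
P1 drop E (C beats it: P:8>6 Q:10>3 R:6>5 S:11>9 T:9>6)
P2 drop P (Q beats it: A:11>2 C:12>1 D:7>4)
P2 drop R (Q beats it: A:11>8 C:12>2 D:7>3)
P2 drop T (Q beats it: A:11>9 C:12>8 D:7>2)
P1→{A,C,D} P2→{Q,S}

Survivors P1:{A,C,D} P2:{Q,S}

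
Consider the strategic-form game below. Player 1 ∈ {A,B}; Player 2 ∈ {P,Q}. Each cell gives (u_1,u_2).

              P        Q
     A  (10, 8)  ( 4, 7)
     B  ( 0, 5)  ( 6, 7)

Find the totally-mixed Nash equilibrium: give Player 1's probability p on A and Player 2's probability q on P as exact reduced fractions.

P1 mixes 2/3 on A; P2 mixes 1/6 on P

P1 indiff ⇒ q·10+(1-q)·4 = q·0+(1-q)·6 ⇒ q(10) = (1-q)(2) ⇒ q = 1/6
P2 indiff ⇒ p·8+(1-p)·5 = p·7+(1-p)·7 ⇒ p(1) = (1-p)(2) ⇒ p = 2/3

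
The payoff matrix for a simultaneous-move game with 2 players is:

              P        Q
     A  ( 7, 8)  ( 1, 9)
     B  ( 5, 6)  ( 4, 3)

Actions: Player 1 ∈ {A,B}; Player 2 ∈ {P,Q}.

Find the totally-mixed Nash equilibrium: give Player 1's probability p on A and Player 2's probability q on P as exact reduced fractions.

P1 mixes 3/4 on A; P2 mixes 3/5 on P

P1 indiff ⇒ q·7+(1-q)·1 = q·5+(1-q)·4 ⇒ q(2) = (1-q)(3) ⇒ q = 3/5
P2 indiff ⇒ p·8+(1-p)·6 = p·9+(1-p)·3 ⇒ p(-1) = (1-p)(-3) ⇒ p = 3/4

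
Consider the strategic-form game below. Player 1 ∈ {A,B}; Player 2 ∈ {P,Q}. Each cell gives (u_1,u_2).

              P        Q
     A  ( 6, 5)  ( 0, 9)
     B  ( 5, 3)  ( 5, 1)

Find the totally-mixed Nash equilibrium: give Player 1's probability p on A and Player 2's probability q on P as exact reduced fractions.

P1 indiff ⇒ q·6+(1-q)·0 = q·5+(1-q)·5 ⇒ q(1) = (1-q)(5) ⇒ q = 5/6
P2 indiff ⇒ p·5+(1-p)·3 = p·9+(1-p)·1 ⇒ p(-4) = (1-p)(-2) ⇒ p = 1/3

(p,q) = (1/3, 5/6)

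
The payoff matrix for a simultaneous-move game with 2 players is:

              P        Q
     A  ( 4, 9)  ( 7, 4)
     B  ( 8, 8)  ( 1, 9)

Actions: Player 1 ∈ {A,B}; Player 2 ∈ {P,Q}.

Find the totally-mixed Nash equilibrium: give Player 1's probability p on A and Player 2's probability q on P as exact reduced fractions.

P1 indiff ⇒ q·4+(1-q)·7 = q·8+(1-q)·1 ⇒ q(-4) = (1-q)(-6) ⇒ q = 3/5
P2 indiff ⇒ p·9+(1-p)·8 = p·4+(1-p)·9 ⇒ p(5) = (1-p)(1) ⇒ p = 1/6

P1 mixes 1/6 on A; P2 mixes 3/5 on P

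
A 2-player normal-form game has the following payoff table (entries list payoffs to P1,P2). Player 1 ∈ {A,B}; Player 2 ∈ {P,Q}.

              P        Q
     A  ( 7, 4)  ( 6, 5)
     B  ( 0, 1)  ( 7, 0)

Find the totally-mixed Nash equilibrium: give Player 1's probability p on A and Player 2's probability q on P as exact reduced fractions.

P1 indiff ⇒ q·7+(1-q)·6 = q·0+(1-q)·7 ⇒ q(7) = (1-q)(1) ⇒ q = 1/8
P2 indiff ⇒ p·4+(1-p)·1 = p·5+(1-p)·0 ⇒ p(-1) = (1-p)(-1) ⇒ p = 1/2

p=1/2, q=1/8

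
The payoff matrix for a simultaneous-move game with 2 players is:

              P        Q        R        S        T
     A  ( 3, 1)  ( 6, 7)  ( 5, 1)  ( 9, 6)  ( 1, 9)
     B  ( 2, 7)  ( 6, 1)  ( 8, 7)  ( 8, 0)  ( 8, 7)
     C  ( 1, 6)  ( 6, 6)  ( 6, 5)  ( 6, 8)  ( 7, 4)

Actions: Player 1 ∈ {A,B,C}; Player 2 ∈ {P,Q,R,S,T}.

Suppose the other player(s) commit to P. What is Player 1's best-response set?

argmax u_1 = {A}

u_1(A vs P) = 3
u_1(B vs P) = 2
u_1(C vs P) = 1
max payoff 3 at {A}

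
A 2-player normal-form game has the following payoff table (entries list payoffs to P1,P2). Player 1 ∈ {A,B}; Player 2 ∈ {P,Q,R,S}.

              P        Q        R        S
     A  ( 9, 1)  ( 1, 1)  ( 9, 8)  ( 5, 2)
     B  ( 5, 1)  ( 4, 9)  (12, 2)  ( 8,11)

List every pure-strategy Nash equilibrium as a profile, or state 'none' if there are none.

(A,P): not NE [P2→R gives 8>1]
(A,Q): not NE [P1→B gives 4>1; P2→R gives 8>1]
(A,R): not NE [P1→B gives 12>9]
(A,S): not NE [P1→B gives 8>5; P2→R gives 8>2]
(B,P): not NE [P1→A gives 9>5; P2→S gives 11>1]
(B,Q): not NE [P2→S gives 11>9]
(B,R): not NE [P2→S gives 11>2]
(B,S): NE

NE set: (B,S)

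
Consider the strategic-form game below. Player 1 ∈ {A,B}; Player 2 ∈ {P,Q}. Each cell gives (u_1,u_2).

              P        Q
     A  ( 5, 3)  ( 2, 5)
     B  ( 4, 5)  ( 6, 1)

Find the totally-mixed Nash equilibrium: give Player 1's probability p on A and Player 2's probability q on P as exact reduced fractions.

P1 indiff ⇒ q·5+(1-q)·2 = q·4+(1-q)·6 ⇒ q(1) = (1-q)(4) ⇒ q = 4/5
P2 indiff ⇒ p·3+(1-p)·5 = p·5+(1-p)·1 ⇒ p(-2) = (1-p)(-4) ⇒ p = 2/3

(p,q) = (2/3, 4/5)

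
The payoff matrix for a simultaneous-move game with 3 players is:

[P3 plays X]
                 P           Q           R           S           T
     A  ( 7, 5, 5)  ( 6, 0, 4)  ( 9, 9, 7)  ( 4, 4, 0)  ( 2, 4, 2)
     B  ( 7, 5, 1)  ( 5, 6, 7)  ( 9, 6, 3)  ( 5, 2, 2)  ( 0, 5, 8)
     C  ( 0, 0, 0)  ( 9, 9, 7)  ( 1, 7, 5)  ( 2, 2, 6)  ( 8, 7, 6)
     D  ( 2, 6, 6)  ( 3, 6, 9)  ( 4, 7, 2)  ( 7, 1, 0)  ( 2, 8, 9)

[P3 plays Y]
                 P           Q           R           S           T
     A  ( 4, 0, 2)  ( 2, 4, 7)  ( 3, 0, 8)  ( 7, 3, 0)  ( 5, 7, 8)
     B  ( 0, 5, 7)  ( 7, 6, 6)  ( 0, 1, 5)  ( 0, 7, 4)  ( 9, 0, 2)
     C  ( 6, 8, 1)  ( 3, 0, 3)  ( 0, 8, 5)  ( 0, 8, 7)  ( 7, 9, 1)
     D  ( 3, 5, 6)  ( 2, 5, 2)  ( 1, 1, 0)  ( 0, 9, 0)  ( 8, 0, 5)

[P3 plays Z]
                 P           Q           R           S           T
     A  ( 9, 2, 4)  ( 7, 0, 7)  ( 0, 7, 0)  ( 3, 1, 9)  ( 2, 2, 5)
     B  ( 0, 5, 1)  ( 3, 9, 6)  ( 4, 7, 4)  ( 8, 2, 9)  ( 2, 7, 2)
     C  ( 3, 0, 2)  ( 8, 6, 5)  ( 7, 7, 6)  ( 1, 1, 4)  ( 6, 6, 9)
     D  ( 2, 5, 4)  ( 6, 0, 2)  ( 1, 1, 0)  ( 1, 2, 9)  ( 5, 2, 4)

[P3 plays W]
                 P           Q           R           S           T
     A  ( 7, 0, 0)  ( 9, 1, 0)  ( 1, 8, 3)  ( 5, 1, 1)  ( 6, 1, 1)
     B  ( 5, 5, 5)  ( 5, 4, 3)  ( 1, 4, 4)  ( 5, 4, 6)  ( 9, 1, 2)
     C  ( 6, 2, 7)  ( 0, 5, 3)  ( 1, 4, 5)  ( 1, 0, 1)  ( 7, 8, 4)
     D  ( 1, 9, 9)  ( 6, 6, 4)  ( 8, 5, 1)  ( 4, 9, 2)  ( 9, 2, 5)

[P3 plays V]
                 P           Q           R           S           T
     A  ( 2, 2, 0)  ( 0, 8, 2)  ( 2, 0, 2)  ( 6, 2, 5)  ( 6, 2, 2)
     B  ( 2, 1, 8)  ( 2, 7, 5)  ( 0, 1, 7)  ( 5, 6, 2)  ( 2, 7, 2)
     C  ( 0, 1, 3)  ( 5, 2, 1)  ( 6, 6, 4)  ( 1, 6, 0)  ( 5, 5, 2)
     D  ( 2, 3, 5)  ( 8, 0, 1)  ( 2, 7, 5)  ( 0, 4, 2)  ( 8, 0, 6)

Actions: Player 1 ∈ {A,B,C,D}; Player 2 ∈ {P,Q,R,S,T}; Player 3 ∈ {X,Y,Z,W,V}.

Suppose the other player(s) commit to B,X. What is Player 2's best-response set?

u_2(P vs B,X) = 5
u_2(Q vs B,X) = 6
u_2(R vs B,X) = 6
u_2(S vs B,X) = 2
u_2(T vs B,X) = 5
max payoff 6 at {Q,R}

BR_2 = {Q,R}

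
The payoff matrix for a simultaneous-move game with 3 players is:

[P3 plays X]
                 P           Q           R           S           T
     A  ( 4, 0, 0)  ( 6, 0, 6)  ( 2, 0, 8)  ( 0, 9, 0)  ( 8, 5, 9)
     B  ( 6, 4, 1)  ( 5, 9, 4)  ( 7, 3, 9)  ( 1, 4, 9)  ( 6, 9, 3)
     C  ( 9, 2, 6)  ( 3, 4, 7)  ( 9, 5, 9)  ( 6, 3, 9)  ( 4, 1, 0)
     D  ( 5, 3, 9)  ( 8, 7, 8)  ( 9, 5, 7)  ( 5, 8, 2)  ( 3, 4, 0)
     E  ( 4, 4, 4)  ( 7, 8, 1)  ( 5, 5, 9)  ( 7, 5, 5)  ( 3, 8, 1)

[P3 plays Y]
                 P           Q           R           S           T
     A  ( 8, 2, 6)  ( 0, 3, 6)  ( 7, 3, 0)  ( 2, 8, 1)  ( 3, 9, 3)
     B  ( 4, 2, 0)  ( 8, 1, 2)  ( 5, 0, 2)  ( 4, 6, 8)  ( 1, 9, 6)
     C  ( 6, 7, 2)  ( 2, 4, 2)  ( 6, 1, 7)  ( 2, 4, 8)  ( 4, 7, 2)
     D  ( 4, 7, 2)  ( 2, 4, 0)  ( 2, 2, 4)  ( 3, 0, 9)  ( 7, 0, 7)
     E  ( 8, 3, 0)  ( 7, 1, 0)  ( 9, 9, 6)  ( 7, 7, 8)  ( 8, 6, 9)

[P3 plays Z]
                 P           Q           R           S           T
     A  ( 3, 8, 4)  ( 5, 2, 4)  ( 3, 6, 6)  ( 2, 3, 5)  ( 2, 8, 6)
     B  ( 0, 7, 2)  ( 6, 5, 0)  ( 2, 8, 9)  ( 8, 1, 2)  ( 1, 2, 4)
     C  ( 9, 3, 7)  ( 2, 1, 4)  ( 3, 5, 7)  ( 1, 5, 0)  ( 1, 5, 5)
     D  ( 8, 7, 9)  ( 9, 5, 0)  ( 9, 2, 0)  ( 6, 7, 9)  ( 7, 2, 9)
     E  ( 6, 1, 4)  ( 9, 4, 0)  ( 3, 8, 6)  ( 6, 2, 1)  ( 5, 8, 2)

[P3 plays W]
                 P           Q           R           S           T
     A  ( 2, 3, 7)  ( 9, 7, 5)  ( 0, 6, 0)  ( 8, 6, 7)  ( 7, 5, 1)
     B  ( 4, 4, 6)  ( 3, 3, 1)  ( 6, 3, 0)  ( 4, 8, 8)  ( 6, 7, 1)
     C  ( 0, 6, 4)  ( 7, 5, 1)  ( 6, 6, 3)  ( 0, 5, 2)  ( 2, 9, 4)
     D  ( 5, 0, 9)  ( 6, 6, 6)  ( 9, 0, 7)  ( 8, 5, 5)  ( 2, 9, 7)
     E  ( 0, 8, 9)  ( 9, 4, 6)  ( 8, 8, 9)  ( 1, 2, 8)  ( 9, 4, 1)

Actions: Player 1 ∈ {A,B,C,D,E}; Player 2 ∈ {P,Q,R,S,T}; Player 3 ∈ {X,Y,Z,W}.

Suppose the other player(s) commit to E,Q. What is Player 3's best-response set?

argmax u_3 = {W}

u_3(X vs E,Q) = 1
u_3(Y vs E,Q) = 0
u_3(Z vs E,Q) = 0
u_3(W vs E,Q) = 6
max payoff 6 at {W}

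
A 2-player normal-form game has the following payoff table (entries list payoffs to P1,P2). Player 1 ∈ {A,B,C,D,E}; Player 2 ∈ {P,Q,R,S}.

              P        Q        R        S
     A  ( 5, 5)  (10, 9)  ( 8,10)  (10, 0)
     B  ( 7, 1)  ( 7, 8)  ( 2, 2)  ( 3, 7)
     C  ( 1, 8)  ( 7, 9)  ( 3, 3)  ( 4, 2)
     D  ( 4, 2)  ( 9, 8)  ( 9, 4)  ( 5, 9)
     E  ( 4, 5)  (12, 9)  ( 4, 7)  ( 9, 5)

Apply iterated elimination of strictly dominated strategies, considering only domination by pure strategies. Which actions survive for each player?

P1 drop C (A beats it: P:5>1 Q:10>7 R:8>3 S:10>4)
P2 drop P (Q beats it: A:9>5 B:8>1 D:8>2 E:9>5)
P1 drop B (A beats it: Q:10>7 R:8>2 S:10>3)
P1→{A,D,E} P2→{Q,R,S}

Survivors P1:{A,D,E} P2:{Q,R,S}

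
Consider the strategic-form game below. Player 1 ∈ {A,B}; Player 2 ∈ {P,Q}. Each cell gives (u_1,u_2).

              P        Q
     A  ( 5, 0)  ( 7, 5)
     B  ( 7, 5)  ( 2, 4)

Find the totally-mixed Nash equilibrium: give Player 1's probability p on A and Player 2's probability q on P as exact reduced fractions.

(p,q) = (1/6, 5/7)

P1 indiff ⇒ q·5+(1-q)·7 = q·7+(1-q)·2 ⇒ q(-2) = (1-q)(-5) ⇒ q = 5/7
P2 indiff ⇒ p·0+(1-p)·5 = p·5+(1-p)·4 ⇒ p(-5) = (1-p)(-1) ⇒ p = 1/6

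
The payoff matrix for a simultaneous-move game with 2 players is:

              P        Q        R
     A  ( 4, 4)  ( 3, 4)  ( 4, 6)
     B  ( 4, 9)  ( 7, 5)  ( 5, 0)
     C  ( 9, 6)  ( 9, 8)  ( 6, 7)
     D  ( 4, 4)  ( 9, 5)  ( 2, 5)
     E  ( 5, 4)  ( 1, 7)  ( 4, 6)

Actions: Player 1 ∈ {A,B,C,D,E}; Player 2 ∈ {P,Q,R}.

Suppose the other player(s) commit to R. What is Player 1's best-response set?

P1 best: {C}

u_1(A vs R) = 4
u_1(B vs R) = 5
u_1(C vs R) = 6
u_1(D vs R) = 2
u_1(E vs R) = 4
max payoff 6 at {C}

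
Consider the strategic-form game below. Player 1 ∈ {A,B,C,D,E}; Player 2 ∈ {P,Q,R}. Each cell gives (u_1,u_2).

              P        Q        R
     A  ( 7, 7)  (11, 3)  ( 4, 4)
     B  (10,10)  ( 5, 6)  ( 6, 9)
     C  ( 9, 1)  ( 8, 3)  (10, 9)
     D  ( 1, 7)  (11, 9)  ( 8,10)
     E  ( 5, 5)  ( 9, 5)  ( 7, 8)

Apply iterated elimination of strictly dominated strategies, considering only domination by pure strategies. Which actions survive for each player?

P2 drop Q (R beats it: A:4>3 B:9>6 C:9>3 D:10>9 E:8>5)
P1 drop A (B beats it: P:10>7 R:6>4)
P1 drop D (C beats it: P:9>1 R:10>8)
P1 drop E (C beats it: P:9>5 R:10>7)
P1→{B,C} P2→{P,R}

IESDS → P1:{B,C} P2:{P,R}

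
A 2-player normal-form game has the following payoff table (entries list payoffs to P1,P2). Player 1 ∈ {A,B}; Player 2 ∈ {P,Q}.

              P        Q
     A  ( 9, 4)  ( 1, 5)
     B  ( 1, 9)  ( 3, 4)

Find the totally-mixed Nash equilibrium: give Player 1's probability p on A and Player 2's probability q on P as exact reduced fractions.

p=5/6, q=1/5

P1 indiff ⇒ q·9+(1-q)·1 = q·1+(1-q)·3 ⇒ q(8) = (1-q)(2) ⇒ q = 1/5
P2 indiff ⇒ p·4+(1-p)·9 = p·5+(1-p)·4 ⇒ p(-1) = (1-p)(-5) ⇒ p = 5/6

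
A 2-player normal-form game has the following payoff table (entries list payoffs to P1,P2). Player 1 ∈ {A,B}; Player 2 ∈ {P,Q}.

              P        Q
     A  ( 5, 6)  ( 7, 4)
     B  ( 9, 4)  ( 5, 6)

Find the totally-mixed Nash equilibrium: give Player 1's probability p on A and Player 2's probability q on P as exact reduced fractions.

(p,q) = (1/2, 1/3)

P1 indiff ⇒ q·5+(1-q)·7 = q·9+(1-q)·5 ⇒ q(-4) = (1-q)(-2) ⇒ q = 1/3
P2 indiff ⇒ p·6+(1-p)·4 = p·4+(1-p)·6 ⇒ p(2) = (1-p)(2) ⇒ p = 1/2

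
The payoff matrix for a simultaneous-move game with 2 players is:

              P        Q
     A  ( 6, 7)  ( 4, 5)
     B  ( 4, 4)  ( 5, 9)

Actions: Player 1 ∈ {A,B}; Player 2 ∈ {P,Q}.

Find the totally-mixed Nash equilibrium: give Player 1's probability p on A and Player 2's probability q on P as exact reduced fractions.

(p,q) = (5/7, 1/3)

P1 indiff ⇒ q·6+(1-q)·4 = q·4+(1-q)·5 ⇒ q(2) = (1-q)(1) ⇒ q = 1/3
P2 indiff ⇒ p·7+(1-p)·4 = p·5+(1-p)·9 ⇒ p(2) = (1-p)(5) ⇒ p = 5/7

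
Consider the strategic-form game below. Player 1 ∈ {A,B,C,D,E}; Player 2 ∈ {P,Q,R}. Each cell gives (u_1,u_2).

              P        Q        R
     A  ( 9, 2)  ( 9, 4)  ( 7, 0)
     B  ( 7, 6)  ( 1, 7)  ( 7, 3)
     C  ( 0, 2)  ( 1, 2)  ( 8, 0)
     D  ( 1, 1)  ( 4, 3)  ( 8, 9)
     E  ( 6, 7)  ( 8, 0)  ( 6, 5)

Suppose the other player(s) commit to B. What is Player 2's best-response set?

argmax u_2 = {Q}

u_2(P vs B) = 6
u_2(Q vs B) = 7
u_2(R vs B) = 3
max payoff 7 at {Q}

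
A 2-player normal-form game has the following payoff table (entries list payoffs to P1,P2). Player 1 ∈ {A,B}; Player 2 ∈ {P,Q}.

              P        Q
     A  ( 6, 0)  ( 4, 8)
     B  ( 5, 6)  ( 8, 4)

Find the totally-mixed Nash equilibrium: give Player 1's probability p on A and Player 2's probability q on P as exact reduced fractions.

P1 indiff ⇒ q·6+(1-q)·4 = q·5+(1-q)·8 ⇒ q(1) = (1-q)(4) ⇒ q = 4/5
P2 indiff ⇒ p·0+(1-p)·6 = p·8+(1-p)·4 ⇒ p(-8) = (1-p)(-2) ⇒ p = 1/5

(p,q) = (1/5, 4/5)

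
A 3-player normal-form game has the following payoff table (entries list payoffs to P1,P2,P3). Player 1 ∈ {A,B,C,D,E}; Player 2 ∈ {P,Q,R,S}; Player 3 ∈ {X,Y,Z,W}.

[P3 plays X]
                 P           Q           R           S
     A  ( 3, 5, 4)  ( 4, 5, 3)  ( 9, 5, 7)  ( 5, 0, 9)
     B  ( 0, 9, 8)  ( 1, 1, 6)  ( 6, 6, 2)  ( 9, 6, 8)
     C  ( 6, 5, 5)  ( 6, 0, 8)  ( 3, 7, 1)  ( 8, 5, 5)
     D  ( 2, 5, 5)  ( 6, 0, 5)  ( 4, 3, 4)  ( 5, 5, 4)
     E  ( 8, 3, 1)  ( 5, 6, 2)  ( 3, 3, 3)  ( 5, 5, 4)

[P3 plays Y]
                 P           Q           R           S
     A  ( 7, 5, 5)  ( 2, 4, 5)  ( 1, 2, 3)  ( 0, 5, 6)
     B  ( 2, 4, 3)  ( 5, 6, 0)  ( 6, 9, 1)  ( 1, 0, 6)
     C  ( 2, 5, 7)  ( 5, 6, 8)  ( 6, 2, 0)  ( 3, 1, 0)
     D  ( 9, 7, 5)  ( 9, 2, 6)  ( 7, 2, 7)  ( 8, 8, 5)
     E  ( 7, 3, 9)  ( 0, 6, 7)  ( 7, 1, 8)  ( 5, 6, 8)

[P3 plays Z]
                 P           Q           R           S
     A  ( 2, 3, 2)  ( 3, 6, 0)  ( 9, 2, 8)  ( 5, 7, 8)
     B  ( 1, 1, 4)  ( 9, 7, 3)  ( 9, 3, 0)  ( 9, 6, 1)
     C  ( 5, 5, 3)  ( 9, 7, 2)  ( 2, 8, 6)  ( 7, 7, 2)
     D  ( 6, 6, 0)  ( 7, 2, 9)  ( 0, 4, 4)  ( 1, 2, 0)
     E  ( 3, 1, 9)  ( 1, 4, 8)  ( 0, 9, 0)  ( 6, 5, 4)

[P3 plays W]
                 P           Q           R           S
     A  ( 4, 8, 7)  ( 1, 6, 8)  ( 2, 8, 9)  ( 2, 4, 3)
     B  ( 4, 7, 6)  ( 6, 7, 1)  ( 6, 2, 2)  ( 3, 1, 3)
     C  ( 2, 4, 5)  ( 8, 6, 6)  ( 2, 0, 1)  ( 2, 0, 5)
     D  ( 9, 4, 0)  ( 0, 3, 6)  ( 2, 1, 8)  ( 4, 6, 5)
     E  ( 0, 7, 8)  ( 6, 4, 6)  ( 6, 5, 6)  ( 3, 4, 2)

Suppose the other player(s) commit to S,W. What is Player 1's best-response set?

u_1(A vs S,W) = 2
u_1(B vs S,W) = 3
u_1(C vs S,W) = 2
u_1(D vs S,W) = 4
u_1(E vs S,W) = 3
max payoff 4 at {D}

P1 best: {D}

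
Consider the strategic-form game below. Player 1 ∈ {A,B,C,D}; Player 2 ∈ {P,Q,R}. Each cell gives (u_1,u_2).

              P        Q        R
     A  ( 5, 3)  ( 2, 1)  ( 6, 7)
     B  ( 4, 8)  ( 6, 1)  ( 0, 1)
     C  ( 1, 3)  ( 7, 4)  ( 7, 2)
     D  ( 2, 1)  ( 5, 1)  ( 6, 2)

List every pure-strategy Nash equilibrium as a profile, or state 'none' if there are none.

Nash profiles: (C,Q)

(A,P): not NE [P2→R gives 7>3]
(A,Q): not NE [P1→C gives 7>2; P2→R gives 7>1]
(A,R): not NE [P1→C gives 7>6]
(B,P): not NE [P1→A gives 5>4]
(B,Q): not NE [P1→C gives 7>6; P2→P gives 8>1]
(B,R): not NE [P1→C gives 7>0; P2→P gives 8>1]
(C,P): not NE [P1→A gives 5>1; P2→Q gives 4>3]
(C,Q): NE
(C,R): not NE [P2→Q gives 4>2]
(D,P): not NE [P1→A gives 5>2; P2→R gives 2>1]
(D,Q): not NE [P1→C gives 7>5; P2→R gives 2>1]
(D,R): not NE [P1→C gives 7>6]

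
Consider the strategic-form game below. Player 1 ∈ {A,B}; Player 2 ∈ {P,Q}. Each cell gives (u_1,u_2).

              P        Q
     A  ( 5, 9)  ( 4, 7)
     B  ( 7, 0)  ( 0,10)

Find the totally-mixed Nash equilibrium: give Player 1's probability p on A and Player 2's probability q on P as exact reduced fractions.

P1 indiff ⇒ q·5+(1-q)·4 = q·7+(1-q)·0 ⇒ q(-2) = (1-q)(-4) ⇒ q = 2/3
P2 indiff ⇒ p·9+(1-p)·0 = p·7+(1-p)·10 ⇒ p(2) = (1-p)(10) ⇒ p = 5/6

P1 mixes 5/6 on A; P2 mixes 2/3 on P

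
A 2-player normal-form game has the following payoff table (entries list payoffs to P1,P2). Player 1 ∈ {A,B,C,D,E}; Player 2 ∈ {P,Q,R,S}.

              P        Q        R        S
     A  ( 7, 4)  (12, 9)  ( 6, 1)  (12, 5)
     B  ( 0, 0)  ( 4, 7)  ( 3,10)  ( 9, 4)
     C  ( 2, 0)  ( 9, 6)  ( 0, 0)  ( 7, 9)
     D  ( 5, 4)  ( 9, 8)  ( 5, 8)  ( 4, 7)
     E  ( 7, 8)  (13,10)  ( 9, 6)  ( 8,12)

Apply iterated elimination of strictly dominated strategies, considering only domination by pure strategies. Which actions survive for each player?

Survivors P1:{A,E} P2:{Q,S}

P1 drop B (A beats it: P:7>0 Q:12>4 R:6>3 S:12>9)
P1 drop C (A beats it: P:7>2 Q:12>9 R:6>0 S:12>7)
P1 drop D (A beats it: P:7>5 Q:12>9 R:6>5 S:12>4)
P2 drop P (Q beats it: A:9>4 E:10>8)
P2 drop R (Q beats it: A:9>1 E:10>6)
P1→{A,E} P2→{Q,S}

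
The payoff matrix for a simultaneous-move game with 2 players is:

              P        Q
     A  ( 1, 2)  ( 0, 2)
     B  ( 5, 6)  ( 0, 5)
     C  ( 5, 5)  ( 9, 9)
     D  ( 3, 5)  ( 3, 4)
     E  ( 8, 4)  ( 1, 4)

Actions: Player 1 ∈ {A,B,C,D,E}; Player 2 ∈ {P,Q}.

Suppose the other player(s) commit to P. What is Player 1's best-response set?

u_1(A vs P) = 1
u_1(B vs P) = 5
u_1(C vs P) = 5
u_1(D vs P) = 3
u_1(E vs P) = 8
max payoff 8 at {E}

argmax u_1 = {E}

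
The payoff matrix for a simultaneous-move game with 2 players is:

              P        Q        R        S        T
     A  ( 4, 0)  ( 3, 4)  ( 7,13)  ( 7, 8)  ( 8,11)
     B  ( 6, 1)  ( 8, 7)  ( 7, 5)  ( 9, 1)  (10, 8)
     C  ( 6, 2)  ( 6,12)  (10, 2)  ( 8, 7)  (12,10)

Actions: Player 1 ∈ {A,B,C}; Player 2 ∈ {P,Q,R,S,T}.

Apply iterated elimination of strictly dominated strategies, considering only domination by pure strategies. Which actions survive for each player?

P1 drop A (C beats it: P:6>4 Q:6>3 R:10>7 S:8>7 T:12>8)
P2 drop P (Q beats it: B:7>1 C:12>2)
P2 drop R (Q beats it: B:7>5 C:12>2)
P2 drop S (Q beats it: B:7>1 C:12>7)
P1→{B,C} P2→{Q,T}

Remaining: P1:{B,C} P2:{Q,T}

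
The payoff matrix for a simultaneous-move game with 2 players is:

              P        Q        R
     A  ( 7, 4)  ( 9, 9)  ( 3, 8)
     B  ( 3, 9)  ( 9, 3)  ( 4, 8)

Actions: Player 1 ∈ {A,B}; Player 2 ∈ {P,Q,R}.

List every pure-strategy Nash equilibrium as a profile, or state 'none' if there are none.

(A,P): not NE [P2→Q gives 9>4]
(A,Q): NE
(A,R): not NE [P1→B gives 4>3; P2→Q gives 9>8]
(B,P): not NE [P1→A gives 7>3]
(B,Q): not NE [P2→P gives 9>3]
(B,R): not NE [P2→P gives 9>8]

NE set: (A,Q)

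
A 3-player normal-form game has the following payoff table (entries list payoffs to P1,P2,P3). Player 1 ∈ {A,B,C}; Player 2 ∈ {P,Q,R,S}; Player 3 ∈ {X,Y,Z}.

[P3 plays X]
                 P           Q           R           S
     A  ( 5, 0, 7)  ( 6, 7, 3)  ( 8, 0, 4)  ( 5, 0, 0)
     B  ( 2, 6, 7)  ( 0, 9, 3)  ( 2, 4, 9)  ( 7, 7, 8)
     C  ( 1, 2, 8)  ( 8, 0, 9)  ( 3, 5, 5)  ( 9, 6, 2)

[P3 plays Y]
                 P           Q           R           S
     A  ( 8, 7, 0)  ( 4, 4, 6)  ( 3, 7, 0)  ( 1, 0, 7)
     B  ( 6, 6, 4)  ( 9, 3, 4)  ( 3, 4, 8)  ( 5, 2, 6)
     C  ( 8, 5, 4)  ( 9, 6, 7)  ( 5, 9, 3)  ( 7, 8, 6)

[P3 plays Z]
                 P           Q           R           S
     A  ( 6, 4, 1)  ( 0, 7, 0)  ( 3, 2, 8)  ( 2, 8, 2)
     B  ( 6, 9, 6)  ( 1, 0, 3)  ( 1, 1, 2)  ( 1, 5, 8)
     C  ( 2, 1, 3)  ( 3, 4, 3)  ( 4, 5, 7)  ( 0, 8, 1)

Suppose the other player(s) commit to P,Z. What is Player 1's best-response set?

argmax u_1 = {A,B}

u_1(A vs P,Z) = 6
u_1(B vs P,Z) = 6
u_1(C vs P,Z) = 2
max payoff 6 at {A,B}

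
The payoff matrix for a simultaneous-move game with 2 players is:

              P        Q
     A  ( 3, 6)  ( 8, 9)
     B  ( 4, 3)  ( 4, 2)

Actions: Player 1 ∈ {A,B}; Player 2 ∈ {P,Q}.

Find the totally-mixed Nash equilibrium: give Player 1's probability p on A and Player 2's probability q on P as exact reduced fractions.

P1 indiff ⇒ q·3+(1-q)·8 = q·4+(1-q)·4 ⇒ q(-1) = (1-q)(-4) ⇒ q = 4/5
P2 indiff ⇒ p·6+(1-p)·3 = p·9+(1-p)·2 ⇒ p(-3) = (1-p)(-1) ⇒ p = 1/4

P1 mixes 1/4 on A; P2 mixes 4/5 on P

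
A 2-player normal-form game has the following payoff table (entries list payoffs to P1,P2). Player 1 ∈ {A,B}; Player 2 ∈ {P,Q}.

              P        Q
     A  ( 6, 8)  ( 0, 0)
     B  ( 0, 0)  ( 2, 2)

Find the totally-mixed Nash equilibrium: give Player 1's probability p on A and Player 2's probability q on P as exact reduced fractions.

P1 indiff ⇒ q·6+(1-q)·0 = q·0+(1-q)·2 ⇒ q(6) = (1-q)(2) ⇒ q = 1/4
P2 indiff ⇒ p·8+(1-p)·0 = p·0+(1-p)·2 ⇒ p(8) = (1-p)(2) ⇒ p = 1/5

P1 mixes 1/5 on A; P2 mixes 1/4 on P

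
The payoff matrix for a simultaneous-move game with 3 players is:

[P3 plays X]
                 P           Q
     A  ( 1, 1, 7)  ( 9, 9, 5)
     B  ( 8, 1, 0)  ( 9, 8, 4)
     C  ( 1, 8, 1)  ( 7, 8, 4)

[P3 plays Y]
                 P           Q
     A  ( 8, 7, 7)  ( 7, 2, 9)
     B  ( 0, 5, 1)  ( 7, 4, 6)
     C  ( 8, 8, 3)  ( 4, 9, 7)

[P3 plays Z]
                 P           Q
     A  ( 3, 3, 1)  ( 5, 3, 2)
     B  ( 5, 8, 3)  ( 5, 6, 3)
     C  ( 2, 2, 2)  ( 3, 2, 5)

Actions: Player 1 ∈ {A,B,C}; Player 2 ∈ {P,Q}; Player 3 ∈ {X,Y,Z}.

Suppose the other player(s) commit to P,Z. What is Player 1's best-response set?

P1 best: {B}

u_1(A vs P,Z) = 3
u_1(B vs P,Z) = 5
u_1(C vs P,Z) = 2
max payoff 5 at {B}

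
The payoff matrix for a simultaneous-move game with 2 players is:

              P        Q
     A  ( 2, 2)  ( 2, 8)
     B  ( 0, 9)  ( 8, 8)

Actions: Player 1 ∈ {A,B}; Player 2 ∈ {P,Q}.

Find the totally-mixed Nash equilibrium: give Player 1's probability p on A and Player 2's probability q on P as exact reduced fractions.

P1 mixes 1/7 on A; P2 mixes 3/4 on P

P1 indiff ⇒ q·2+(1-q)·2 = q·0+(1-q)·8 ⇒ q(2) = (1-q)(6) ⇒ q = 3/4
P2 indiff ⇒ p·2+(1-p)·9 = p·8+(1-p)·8 ⇒ p(-6) = (1-p)(-1) ⇒ p = 1/7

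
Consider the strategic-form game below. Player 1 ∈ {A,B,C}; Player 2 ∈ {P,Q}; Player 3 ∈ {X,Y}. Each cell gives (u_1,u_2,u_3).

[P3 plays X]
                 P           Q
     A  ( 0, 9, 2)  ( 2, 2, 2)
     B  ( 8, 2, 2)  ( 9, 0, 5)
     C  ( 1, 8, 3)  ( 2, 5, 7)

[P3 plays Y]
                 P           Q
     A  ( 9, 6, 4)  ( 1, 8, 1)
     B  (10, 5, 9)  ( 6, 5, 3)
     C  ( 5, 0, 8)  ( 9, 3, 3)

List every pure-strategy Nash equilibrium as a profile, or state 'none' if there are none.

PSNE = {(B,P,Y)}

(A,P,X): not NE [P1→B gives 8>0; P3→Y gives 4>2]
(A,P,Y): not NE [P1→B gives 10>9; P2→Q gives 8>6]
(A,Q,X): not NE [P1→B gives 9>2; P2→P gives 9>2]
(A,Q,Y): not NE [P1→C gives 9>1; P3→X gives 2>1]
(B,P,X): not NE [P3→Y gives 9>2]
(B,P,Y): NE
(B,Q,X): not NE [P2→P gives 2>0]
(B,Q,Y): not NE [P1→C gives 9>6; P3→X gives 5>3]
(C,P,X): not NE [P1→B gives 8>1; P3→Y gives 8>3]
(C,P,Y): not NE [P1→B gives 10>5; P2→Q gives 3>0]
(C,Q,X): not NE [P1→B gives 9>2; P2→P gives 8>5]
(C,Q,Y): not NE [P3→X gives 7>3]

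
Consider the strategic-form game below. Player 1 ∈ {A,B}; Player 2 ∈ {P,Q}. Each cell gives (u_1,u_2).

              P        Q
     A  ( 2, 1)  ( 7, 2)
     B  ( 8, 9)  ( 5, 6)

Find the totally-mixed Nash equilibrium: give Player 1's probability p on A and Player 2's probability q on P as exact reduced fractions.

(p,q) = (3/4, 1/4)

P1 indiff ⇒ q·2+(1-q)·7 = q·8+(1-q)·5 ⇒ q(-6) = (1-q)(-2) ⇒ q = 1/4
P2 indiff ⇒ p·1+(1-p)·9 = p·2+(1-p)·6 ⇒ p(-1) = (1-p)(-3) ⇒ p = 3/4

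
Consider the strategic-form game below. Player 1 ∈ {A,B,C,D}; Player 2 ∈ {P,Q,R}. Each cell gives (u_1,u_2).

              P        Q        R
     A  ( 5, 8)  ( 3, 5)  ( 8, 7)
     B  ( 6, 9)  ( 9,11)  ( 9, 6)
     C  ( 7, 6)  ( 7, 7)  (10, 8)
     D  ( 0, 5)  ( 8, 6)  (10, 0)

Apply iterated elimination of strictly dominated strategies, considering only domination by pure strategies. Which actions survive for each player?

Survivors P1:{B,C,D} P2:{Q,R}

P1 drop A (B beats it: P:6>5 Q:9>3 R:9>8)
P2 drop P (Q beats it: B:11>9 C:7>6 D:6>5)
P1→{B,C,D} P2→{Q,R}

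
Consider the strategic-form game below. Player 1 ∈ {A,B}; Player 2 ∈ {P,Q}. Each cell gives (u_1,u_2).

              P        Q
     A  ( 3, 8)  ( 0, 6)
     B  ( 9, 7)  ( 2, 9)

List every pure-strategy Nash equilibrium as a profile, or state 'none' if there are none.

NE set: (B,Q)

(A,P): not NE [P1→B gives 9>3]
(A,Q): not NE [P1→B gives 2>0; P2→P gives 8>6]
(B,P): not NE [P2→Q gives 9>7]
(B,Q): NE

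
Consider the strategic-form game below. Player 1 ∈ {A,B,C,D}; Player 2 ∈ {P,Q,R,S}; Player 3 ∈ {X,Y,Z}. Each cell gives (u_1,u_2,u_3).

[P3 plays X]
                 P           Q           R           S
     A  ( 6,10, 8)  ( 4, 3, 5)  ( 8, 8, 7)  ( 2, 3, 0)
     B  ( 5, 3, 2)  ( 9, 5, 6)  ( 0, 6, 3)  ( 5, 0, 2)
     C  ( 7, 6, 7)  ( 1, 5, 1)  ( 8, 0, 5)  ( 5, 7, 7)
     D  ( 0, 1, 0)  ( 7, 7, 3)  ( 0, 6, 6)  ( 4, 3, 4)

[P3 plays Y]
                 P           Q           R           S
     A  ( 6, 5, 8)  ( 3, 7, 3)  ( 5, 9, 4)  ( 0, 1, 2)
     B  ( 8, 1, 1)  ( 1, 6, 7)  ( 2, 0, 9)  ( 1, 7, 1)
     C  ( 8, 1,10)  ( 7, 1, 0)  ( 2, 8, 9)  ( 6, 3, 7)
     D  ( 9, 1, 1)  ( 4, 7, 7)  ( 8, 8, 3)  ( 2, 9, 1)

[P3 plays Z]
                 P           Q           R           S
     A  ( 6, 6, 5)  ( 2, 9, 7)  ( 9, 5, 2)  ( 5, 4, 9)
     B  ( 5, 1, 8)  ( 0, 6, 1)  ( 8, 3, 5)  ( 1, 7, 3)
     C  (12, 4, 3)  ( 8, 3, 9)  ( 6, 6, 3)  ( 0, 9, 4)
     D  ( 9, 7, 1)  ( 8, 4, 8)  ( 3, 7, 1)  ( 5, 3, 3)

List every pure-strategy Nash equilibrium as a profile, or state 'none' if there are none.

Nash profiles: (C,S,X)

(A,P,X): not NE [P1→C gives 7>6]
(A,P,Y): not NE [P1→D gives 9>6; P2→R gives 9>5]
(A,P,Z): not NE [P1→C gives 12>6; P2→Q gives 9>6; P3→Y gives 8>5]
(A,Q,X): not NE [P1→B gives 9>4; P2→P gives 10>3; P3→Z gives 7>5]
(A,Q,Y): not NE [P1→C gives 7>3; P2→R gives 9>7; P3→Z gives 7>3]
(A,Q,Z): not NE [P1→D gives 8>2]
(A,R,X): not NE [P2→P gives 10>8]
(A,R,Y): not NE [P1→D gives 8>5; P3→X gives 7>4]
(A,R,Z): not NE [P2→Q gives 9>5; P3→X gives 7>2]
(A,S,X): not NE [P1→C gives 5>2; P2→P gives 10>3; P3→Z gives 9>0]
(A,S,Y): not NE [P1→C gives 6>0; P2→R gives 9>1; P3→Z gives 9>2]
(A,S,Z): not NE [P2→Q gives 9>4]
(B,P,X): not NE [P1→C gives 7>5; P2→R gives 6>3; P3→Z gives 8>2]
(B,P,Y): not NE [P1→D gives 9>8; P2→S gives 7>1; P3→Z gives 8>1]
(B,P,Z): not NE [P1→C gives 12>5; P2→S gives 7>1]
(B,Q,X): not NE [P2→R gives 6>5; P3→Y gives 7>6]
(B,Q,Y): not NE [P1→C gives 7>1; P2→S gives 7>6]
(B,Q,Z): not NE [P1→D gives 8>0; P2→S gives 7>6; P3→Y gives 7>1]
(B,R,X): not NE [P1→C gives 8>0; P3→Y gives 9>3]
(B,R,Y): not NE [P1→D gives 8>2; P2→S gives 7>0]
(B,R,Z): not NE [P1→A gives 9>8; P2→S gives 7>3; P3→Y gives 9>5]
(B,S,X): not NE [P2→R gives 6>0; P3→Z gives 3>2]
(B,S,Y): not NE [P1→C gives 6>1; P3→Z gives 3>1]
(B,S,Z): not NE [P1→D gives 5>1]
(C,P,X): not NE [P2→S gives 7>6; P3→Y gives 10>7]
(C,P,Y): not NE [P1→D gives 9>8; P2→R gives 8>1]
(C,P,Z): not NE [P2→S gives 9>4; P3→Y gives 10>3]
(C,Q,X): not NE [P1→B gives 9>1; P2→S gives 7>5; P3→Z gives 9>1]
(C,Q,Y): not NE [P2→R gives 8>1; P3→Z gives 9>0]
(C,Q,Z): not NE [P2→S gives 9>3]
(C,R,X): not NE [P2→S gives 7>0; P3→Y gives 9>5]
(C,R,Y): not NE [P1→D gives 8>2]
(C,R,Z): not NE [P1→A gives 9>6; P2→S gives 9>6; P3→Y gives 9>3]
(C,S,X): NE
(C,S,Y): not NE [P2→R gives 8>3]
(C,S,Z): not NE [P1→D gives 5>0; P3→Y gives 7>4]
(D,P,X): not NE [P1→C gives 7>0; P2→Q gives 7>1; P3→Z gives 1>0]
(D,P,Y): not NE [P2→S gives 9>1]
(D,P,Z): not NE [P1→C gives 12>9]
(D,Q,X): not NE [P1→B gives 9>7; P3→Z gives 8>3]
(D,Q,Y): not NE [P1→C gives 7>4; P2→S gives 9>7; P3→Z gives 8>7]
(D,Q,Z): not NE [P2→R gives 7>4]
(D,R,X): not NE [P1→C gives 8>0; P2→Q gives 7>6]
(D,R,Y): not NE [P2→S gives 9>8; P3→X gives 6>3]
(D,R,Z): not NE [P1→A gives 9>3; P3→X gives 6>1]
(D,S,X): not NE [P1→C gives 5>4; P2→Q gives 7>3]
(D,S,Y): not NE [P1→C gives 6>2; P3→X gives 4>1]
(D,S,Z): not NE [P2→R gives 7>3; P3→X gives 4>3]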